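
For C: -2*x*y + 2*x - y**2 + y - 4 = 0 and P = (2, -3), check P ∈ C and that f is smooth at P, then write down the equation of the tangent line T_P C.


Tangent line at P: 8*x + 3*y - 7 = 0.

Step 1: f(2, -3) = 0, so P lies on C.
Step 2: partial derivatives
  f_x(x, y) = 2 - 2*y, f_y(x, y) = -2*x - 2*y + 1.
  f_x(P) = 8, f_y(P) = 3 (gradient nonzero, so P is smooth).
Step 3: tangent line at P: 8·(x − 2) + 3·(y − -3) = 0.
Expanding: 8*x + 3*y - 7 = 0.


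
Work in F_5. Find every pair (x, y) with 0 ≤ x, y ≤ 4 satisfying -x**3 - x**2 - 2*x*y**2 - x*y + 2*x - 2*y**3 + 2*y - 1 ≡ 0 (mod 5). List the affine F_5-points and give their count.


Affine F_5-points: {(1, 3), (2, 1), (3, 1), (4, 1), (4, 2), (4, 3)}; count = 6.

For each of the 25 pairs (x, y) ∈ F_5², evaluate f(x, y) mod 5. Record the zeros.
  x = 0: [0↦4, 1↦4, 2↦2, 3↦1, 4↦4]  zeros at y ∈ ∅
  x = 1: [0↦4, 1↦1, 2↦2, 3↦0, 4↦3]  zeros at y ∈ {3}
  x = 2: [0↦1, 1↦0, 2↦4, 3↦1, 4↦4]  zeros at y ∈ {1}
  x = 3: [0↦4, 1↦0, 2↦2, 3↦3, 4↦1]  zeros at y ∈ {1}
  x = 4: [0↦2, 1↦0, 2↦0, 3↦0, 4↦3]  zeros at y ∈ {1, 2, 3}
Collecting zeros: affine points = {(1, 3), (2, 1), (3, 1), (4, 1), (4, 2), (4, 3)}.
Total count |C(F_5)_aff| = 6.


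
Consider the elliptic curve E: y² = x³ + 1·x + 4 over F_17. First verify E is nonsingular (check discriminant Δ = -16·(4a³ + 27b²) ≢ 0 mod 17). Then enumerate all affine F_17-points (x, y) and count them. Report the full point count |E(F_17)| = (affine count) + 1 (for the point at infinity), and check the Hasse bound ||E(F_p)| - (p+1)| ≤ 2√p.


Affine points = {(0, 2), (0, 15), (3, 0), (4, 2), (4, 15), (5, 7), (5, 10), (13, 2), (13, 15), (14, 5), (14, 12), (16, 6), (16, 11)}; affine count = 13; |E(F_17)| = 14.

Discriminant check: Δ ∝ 4a³ + 27b² = 4·1³ + 27·4² = 4·1 + 27·16 ≡ 11 (mod 17). Nonzero ⇒ E is nonsingular.
For each x ∈ F_17, compute rhs = x³ + 1·x + 4 mod 17, then count y ∈ F_17 with y² ≡ rhs.
  x = 0: rhs = 4, matching y values: 2, 15 (2 points).
  x = 1: rhs = 6, matching y values: none (0 points).
  x = 2: rhs = 14, matching y values: none (0 points).
  x = 3: rhs = 0, matching y values: 0 (1 points).
  x = 4: rhs = 4, matching y values: 2, 15 (2 points).
  x = 5: rhs = 15, matching y values: 7, 10 (2 points).
  x = 6: rhs = 5, matching y values: none (0 points).
  x = 7: rhs = 14, matching y values: none (0 points).
  x = 8: rhs = 14, matching y values: none (0 points).
  x = 9: rhs = 11, matching y values: none (0 points).
  x = 10: rhs = 11, matching y values: none (0 points).
  x = 11: rhs = 3, matching y values: none (0 points).
  x = 12: rhs = 10, matching y values: none (0 points).
  x = 13: rhs = 4, matching y values: 2, 15 (2 points).
  x = 14: rhs = 8, matching y values: 5, 12 (2 points).
  x = 15: rhs = 11, matching y values: none (0 points).
  x = 16: rhs = 2, matching y values: 6, 11 (2 points).
Total affine count: 13.
Full point count |E(F_17)| = 13 + 1 = 14.
Hasse bound: |14 − (17+1)| = |-4| = 4 ≤ 2√17 ≈ 8.2462 ✓.


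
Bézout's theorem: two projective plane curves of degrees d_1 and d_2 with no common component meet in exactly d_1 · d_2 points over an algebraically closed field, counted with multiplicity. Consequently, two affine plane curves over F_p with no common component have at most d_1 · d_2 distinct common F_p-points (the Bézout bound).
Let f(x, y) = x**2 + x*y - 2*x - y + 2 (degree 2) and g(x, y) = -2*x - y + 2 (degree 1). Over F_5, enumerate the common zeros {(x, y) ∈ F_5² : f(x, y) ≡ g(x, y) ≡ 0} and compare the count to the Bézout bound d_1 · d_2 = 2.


Common zeros: {(0, 2), (2, 3)}; count = 2; Bézout bound = 2.

deg(f) = 2, deg(g) = 1, so Bézout bound = 2.
Scan x ∈ F_5. For each x, list the y ∈ F_5 with f(x, y) ≡ 0 and those with g(x, y) ≡ 0 (mod 5); the common zeros in that column are the intersection.
  x = 0: f ≡ 0 at y ∈ {2}; g ≡ 0 at y ∈ {2}; common: {2}.
  x = 1: f ≡ 0 at y ∈ ∅; g ≡ 0 at y ∈ {0}; common: ∅.
  x = 2: f ≡ 0 at y ∈ {3}; g ≡ 0 at y ∈ {3}; common: {3}.
  x = 3: f ≡ 0 at y ∈ {0}; g ≡ 0 at y ∈ {1}; common: ∅.
  x = 4: f ≡ 0 at y ∈ {0}; g ≡ 0 at y ∈ {4}; common: ∅.
Collecting: common zeros = {(0, 2), (2, 3)}, so the count is 2.
Comparison with the Bézout bound: 2 ≤ 2 = deg(f)·deg(g), as expected for curves with no common component (the bound is attained).


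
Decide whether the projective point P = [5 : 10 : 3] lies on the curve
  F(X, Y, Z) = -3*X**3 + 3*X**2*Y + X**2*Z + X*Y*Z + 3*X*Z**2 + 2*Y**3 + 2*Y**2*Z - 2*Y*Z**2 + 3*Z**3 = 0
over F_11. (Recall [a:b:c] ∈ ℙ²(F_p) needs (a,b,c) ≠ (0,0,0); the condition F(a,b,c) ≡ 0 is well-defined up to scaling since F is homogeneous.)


F(5,10,3) ≡ 2 (mod 11); P is NOT on the curve.

Evaluate F(5, 10, 3) term-by-term (mod 11).
  -3*X**3 ↦ -3·125·1·1 = -375
  3*X**2*Y ↦ 3·25·10·1 = 750
  X**2*Z ↦ 1·25·1·3 = 75
  X*Y*Z ↦ 1·5·10·3 = 150
  3*X*Z**2 ↦ 3·5·1·9 = 135
  2*Y**3 ↦ 2·1·1000·1 = 2000
  2*Y**2*Z ↦ 2·1·100·3 = 600
  -2*Y*Z**2 ↦ -2·1·10·9 = -180
  3*Z**3 ↦ 3·1·1·27 = 81
Sum: F(5, 10, 3) = (-375) + (750) + (75) + (150) + (135) + (2000) + (600) + (-180) + (81) = 3236.
Reducing mod 11: 3236 ≡ 2 (mod 11).
Since F(a, b, c) ≡ 2 ≠ 0 (mod 11), P does NOT lie on the curve.


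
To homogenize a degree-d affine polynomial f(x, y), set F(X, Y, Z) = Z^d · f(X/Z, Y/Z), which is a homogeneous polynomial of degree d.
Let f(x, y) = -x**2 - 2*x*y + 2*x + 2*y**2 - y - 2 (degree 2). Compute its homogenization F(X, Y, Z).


F(X, Y, Z) = -X**2 - 2*X*Y + 2*X*Z + 2*Y**2 - Y*Z - 2*Z**2

deg(f) = 2.
Substitute x = X/Z, y = Y/Z into f, then multiply by Z^2.
  monomial -1·x^2·y^0 ↦ -1·X^2·Y^0·Z^0.
  monomial -2·x^1·y^1 ↦ -2·X^1·Y^1·Z^0.
  monomial 2·x^1·y^0 ↦ 2·X^1·Y^0·Z^1.
  monomial 2·x^0·y^2 ↦ 2·X^0·Y^2·Z^0.
  monomial -1·x^0·y^1 ↦ -1·X^0·Y^1·Z^1.
  monomial -2·x^0·y^0 ↦ -2·X^0·Y^0·Z^2.
Collecting: F(X, Y, Z) = -X**2 - 2*X*Y + 2*X*Z + 2*Y**2 - Y*Z - 2*Z**2.


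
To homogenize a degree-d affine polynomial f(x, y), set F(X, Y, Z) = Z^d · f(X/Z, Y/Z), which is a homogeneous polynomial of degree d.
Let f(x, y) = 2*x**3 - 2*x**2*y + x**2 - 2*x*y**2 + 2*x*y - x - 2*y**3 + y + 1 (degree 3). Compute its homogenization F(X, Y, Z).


F(X, Y, Z) = 2*X**3 - 2*X**2*Y + X**2*Z - 2*X*Y**2 + 2*X*Y*Z - X*Z**2 - 2*Y**3 + Y*Z**2 + Z**3

deg(f) = 3.
Substitute x = X/Z, y = Y/Z into f, then multiply by Z^3.
  monomial 2·x^3·y^0 ↦ 2·X^3·Y^0·Z^0.
  monomial -2·x^2·y^1 ↦ -2·X^2·Y^1·Z^0.
  monomial 1·x^2·y^0 ↦ 1·X^2·Y^0·Z^1.
  monomial -2·x^1·y^2 ↦ -2·X^1·Y^2·Z^0.
  monomial 2·x^1·y^1 ↦ 2·X^1·Y^1·Z^1.
  monomial -1·x^1·y^0 ↦ -1·X^1·Y^0·Z^2.
  monomial -2·x^0·y^3 ↦ -2·X^0·Y^3·Z^0.
  monomial 1·x^0·y^1 ↦ 1·X^0·Y^1·Z^2.
  monomial 1·x^0·y^0 ↦ 1·X^0·Y^0·Z^3.
Collecting: F(X, Y, Z) = 2*X**3 - 2*X**2*Y + X**2*Z - 2*X*Y**2 + 2*X*Y*Z - X*Z**2 - 2*Y**3 + Y*Z**2 + Z**3.


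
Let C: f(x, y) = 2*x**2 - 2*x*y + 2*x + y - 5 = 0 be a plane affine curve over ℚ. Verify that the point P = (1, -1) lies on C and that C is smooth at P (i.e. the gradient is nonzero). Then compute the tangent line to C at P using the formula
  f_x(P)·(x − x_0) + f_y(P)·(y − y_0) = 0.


Tangent line at P: 8*x - y - 9 = 0.

Step 1: f(1, -1) = 0, so P lies on C.
Step 2: partial derivatives
  f_x(x, y) = 4*x - 2*y + 2, f_y(x, y) = 1 - 2*x.
  f_x(P) = 8, f_y(P) = -1 (gradient nonzero, so P is smooth).
Step 3: tangent line at P: 8·(x − 1) + -1·(y − -1) = 0.
Expanding: 8*x - y - 9 = 0.


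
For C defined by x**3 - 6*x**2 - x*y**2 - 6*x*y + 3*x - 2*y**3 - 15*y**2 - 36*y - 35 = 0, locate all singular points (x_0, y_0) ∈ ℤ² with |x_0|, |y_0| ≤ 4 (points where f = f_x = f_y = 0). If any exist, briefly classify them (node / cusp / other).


Singular points: {(2, -3)}; classification: cusp.

Compute partial derivatives:
  f_x = 3*x**2 - 12*x - y**2 - 6*y + 3.
  f_y = -2*x*y - 6*x - 6*y**2 - 30*y - 36.
Scan x_0 ∈ {−4, ..., 4}. For each x_0, f_y(x_0, y) is a polynomial in y; find its integer roots y ∈ {−4, ..., 4}, then test f_x and f at those candidates.
  x = -4: f_y(-4, y) = -6*y**2 - 22*y - 12; vanishes at y ∈ {-3}. (-4, -3): f_x = 108 ≠ 0.
  x = -3: f_y(-3, y) = -6*y**2 - 24*y - 18; vanishes at y ∈ {-3, -1}. (-3, -3): f_x = 75 ≠ 0; (-3, -1): f_x = 71 ≠ 0.
  x = -2: f_y(-2, y) = -6*y**2 - 26*y - 24; vanishes at y ∈ {-3}. (-2, -3): f_x = 48 ≠ 0.
  x = -1: f_y(-1, y) = -6*y**2 - 28*y - 30; vanishes at y ∈ {-3}. (-1, -3): f_x = 27 ≠ 0.
  x = 0: f_y(0, y) = -6*y**2 - 30*y - 36; vanishes at y ∈ {-3, -2}. (0, -3): f_x = 12 ≠ 0; (0, -2): f_x = 11 ≠ 0.
  x = 1: f_y(1, y) = -6*y**2 - 32*y - 42; vanishes at y ∈ {-3}. (1, -3): f_x = 3 ≠ 0.
  x = 2: f_y(2, y) = -6*y**2 - 34*y - 48; vanishes at y ∈ {-3}. (2, -3): f_x = 0, f = 0 — SINGULAR.
  x = 3: f_y(3, y) = -6*y**2 - 36*y - 54; vanishes at y ∈ {-3}. (3, -3): f_x = 3 ≠ 0.
  x = 4: f_y(4, y) = -6*y**2 - 38*y - 60; vanishes at y ∈ {-3}. (4, -3): f_x = 12 ≠ 0.
Only singular point on the grid: (2, -3).
Classify: substitute x = 2 + u, y = -3 + v and expand: f = u**3 - u*v**2 - 2*v**3 + v**2.
No constant or linear terms (consistent with a singular point). Quadratic part: v**2. Cubic part: u**3 - u*v**2 - 2*v**3.
The quadratic part v**2 is a perfect square, so there is a single (double) tangent line v = 0, i.e. y = -3. Restricting the cubic part to that line (v = 0) leaves u**3 ≠ 0, so f is not divisible by v and the branch is v² ≈ -u**3 to lowest order — this is a cusp.
Classification: cusp.


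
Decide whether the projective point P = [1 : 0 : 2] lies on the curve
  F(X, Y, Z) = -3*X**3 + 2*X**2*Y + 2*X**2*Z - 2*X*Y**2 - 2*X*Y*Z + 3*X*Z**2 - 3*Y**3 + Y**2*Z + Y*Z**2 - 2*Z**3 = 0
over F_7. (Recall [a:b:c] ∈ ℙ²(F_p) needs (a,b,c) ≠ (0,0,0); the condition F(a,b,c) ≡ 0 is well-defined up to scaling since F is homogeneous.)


F(1,0,2) ≡ 4 (mod 7); P is NOT on the curve.

Evaluate F(1, 0, 2) term-by-term (mod 7).
  -3*X**3 ↦ -3·1·1·1 = -3
  2*X**2*Y ↦ 2·1·0·1 = 0
  2*X**2*Z ↦ 2·1·1·2 = 4
  -2*X*Y**2 ↦ -2·1·0·1 = 0
  -2*X*Y*Z ↦ -2·1·0·2 = 0
  3*X*Z**2 ↦ 3·1·1·4 = 12
  -3*Y**3 ↦ -3·1·0·1 = 0
  Y**2*Z ↦ 1·1·0·2 = 0
  Y*Z**2 ↦ 1·1·0·4 = 0
  -2*Z**3 ↦ -2·1·1·8 = -16
Sum: F(1, 0, 2) = (-3) + (0) + (4) + (0) + (0) + (12) + (0) + (0) + (0) + (-16) = -3.
Reducing mod 7: -3 ≡ 4 (mod 7).
Since F(a, b, c) ≡ 4 ≠ 0 (mod 7), P does NOT lie on the curve.


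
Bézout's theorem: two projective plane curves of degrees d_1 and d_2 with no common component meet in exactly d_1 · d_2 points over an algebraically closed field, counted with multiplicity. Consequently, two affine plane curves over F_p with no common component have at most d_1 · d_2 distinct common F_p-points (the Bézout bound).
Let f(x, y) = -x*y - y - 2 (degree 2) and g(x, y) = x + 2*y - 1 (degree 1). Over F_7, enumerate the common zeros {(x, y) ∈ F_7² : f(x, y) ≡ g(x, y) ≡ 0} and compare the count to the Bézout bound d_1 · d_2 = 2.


Common zeros: ∅; count = 0; Bézout bound = 2.

deg(f) = 2, deg(g) = 1, so Bézout bound = 2.
Scan x ∈ F_7. For each x, list the y ∈ F_7 with f(x, y) ≡ 0 and those with g(x, y) ≡ 0 (mod 7); the common zeros in that column are the intersection.
  x = 0: f ≡ 0 at y ∈ {5}; g ≡ 0 at y ∈ {4}; common: ∅.
  x = 1: f ≡ 0 at y ∈ {6}; g ≡ 0 at y ∈ {0}; common: ∅.
  x = 2: f ≡ 0 at y ∈ {4}; g ≡ 0 at y ∈ {3}; common: ∅.
  x = 3: f ≡ 0 at y ∈ {3}; g ≡ 0 at y ∈ {6}; common: ∅.
  x = 4: f ≡ 0 at y ∈ {1}; g ≡ 0 at y ∈ {2}; common: ∅.
  x = 5: f ≡ 0 at y ∈ {2}; g ≡ 0 at y ∈ {5}; common: ∅.
  x = 6: f ≡ 0 at y ∈ ∅; g ≡ 0 at y ∈ {1}; common: ∅.
Collecting: common zeros = ∅, so the count is 0.
Comparison with the Bézout bound: 0 ≤ 2 = deg(f)·deg(g), as expected for curves with no common component (the affine F_7-count falls short of the bound because intersections may lie at infinity, over extension fields, or carry multiplicity).


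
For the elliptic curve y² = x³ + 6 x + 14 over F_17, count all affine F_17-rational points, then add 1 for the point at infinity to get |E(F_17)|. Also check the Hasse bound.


Affine points = {(1, 2), (1, 15), (2, 0), (3, 5), (3, 12), (4, 0), (5, 4), (5, 13), (7, 5), (7, 12), (8, 8), (8, 9), (9, 7), (9, 10), (11, 0)}; affine count = 15; |E(F_17)| = 16.

Discriminant check: Δ ∝ 4a³ + 27b² = 4·6³ + 27·14² = 4·216 + 27·196 ≡ 2 (mod 17). Nonzero ⇒ E is nonsingular.
For each x ∈ F_17, compute rhs = x³ + 6·x + 14 mod 17, then count y ∈ F_17 with y² ≡ rhs.
  x = 0: rhs = 14, matching y values: none (0 points).
  x = 1: rhs = 4, matching y values: 2, 15 (2 points).
  x = 2: rhs = 0, matching y values: 0 (1 points).
  x = 3: rhs = 8, matching y values: 5, 12 (2 points).
  x = 4: rhs = 0, matching y values: 0 (1 points).
  x = 5: rhs = 16, matching y values: 4, 13 (2 points).
  x = 6: rhs = 11, matching y values: none (0 points).
  x = 7: rhs = 8, matching y values: 5, 12 (2 points).
  x = 8: rhs = 13, matching y values: 8, 9 (2 points).
  x = 9: rhs = 15, matching y values: 7, 10 (2 points).
  x = 10: rhs = 3, matching y values: none (0 points).
  x = 11: rhs = 0, matching y values: 0 (1 points).
  x = 12: rhs = 12, matching y values: none (0 points).
  x = 13: rhs = 11, matching y values: none (0 points).
  x = 14: rhs = 3, matching y values: none (0 points).
  x = 15: rhs = 11, matching y values: none (0 points).
  x = 16: rhs = 7, matching y values: none (0 points).
Total affine count: 15.
Full point count |E(F_17)| = 15 + 1 = 16.
Hasse bound: |16 − (17+1)| = |-2| = 2 ≤ 2√17 ≈ 8.2462 ✓.


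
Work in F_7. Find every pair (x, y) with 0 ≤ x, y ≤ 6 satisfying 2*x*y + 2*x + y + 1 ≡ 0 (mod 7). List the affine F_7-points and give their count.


Affine F_7-points: {(0, 6), (1, 6), (2, 6), (3, 0), (3, 1), (3, 2), (3, 3), (3, 4), (3, 5), (3, 6), (4, 6), (5, 6), (6, 6)}; count = 13.

For each of the 49 pairs (x, y) ∈ F_7², evaluate f(x, y) mod 7. Record the zeros.
  x = 0: [0↦1, 1↦2, 2↦3, 3↦4, 4↦5, 5↦6, 6↦0]  zeros at y ∈ {6}
  x = 1: [0↦3, 1↦6, 2↦2, 3↦5, 4↦1, 5↦4, 6↦0]  zeros at y ∈ {6}
  x = 2: [0↦5, 1↦3, 2↦1, 3↦6, 4↦4, 5↦2, 6↦0]  zeros at y ∈ {6}
  x = 3: [0↦0, 1↦0, 2↦0, 3↦0, 4↦0, 5↦0, 6↦0]  zeros at y ∈ {0, 1, 2, 3, 4, 5, 6}
  x = 4: [0↦2, 1↦4, 2↦6, 3↦1, 4↦3, 5↦5, 6↦0]  zeros at y ∈ {6}
  x = 5: [0↦4, 1↦1, 2↦5, 3↦2, 4↦6, 5↦3, 6↦0]  zeros at y ∈ {6}
  x = 6: [0↦6, 1↦5, 2↦4, 3↦3, 4↦2, 5↦1, 6↦0]  zeros at y ∈ {6}
Collecting zeros: affine points = {(0, 6), (1, 6), (2, 6), (3, 0), (3, 1), (3, 2), (3, 3), (3, 4), (3, 5), (3, 6), (4, 6), (5, 6), (6, 6)}.
Total count |C(F_7)_aff| = 13.


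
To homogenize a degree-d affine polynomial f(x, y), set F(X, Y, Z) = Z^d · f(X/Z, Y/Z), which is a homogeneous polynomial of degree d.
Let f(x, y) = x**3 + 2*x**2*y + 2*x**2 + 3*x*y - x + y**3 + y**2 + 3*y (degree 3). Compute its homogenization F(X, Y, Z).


F(X, Y, Z) = X**3 + 2*X**2*Y + 2*X**2*Z + 3*X*Y*Z - X*Z**2 + Y**3 + Y**2*Z + 3*Y*Z**2

deg(f) = 3.
Substitute x = X/Z, y = Y/Z into f, then multiply by Z^3.
  monomial 1·x^3·y^0 ↦ 1·X^3·Y^0·Z^0.
  monomial 2·x^2·y^1 ↦ 2·X^2·Y^1·Z^0.
  monomial 2·x^2·y^0 ↦ 2·X^2·Y^0·Z^1.
  monomial 3·x^1·y^1 ↦ 3·X^1·Y^1·Z^1.
  monomial -1·x^1·y^0 ↦ -1·X^1·Y^0·Z^2.
  monomial 1·x^0·y^3 ↦ 1·X^0·Y^3·Z^0.
  monomial 1·x^0·y^2 ↦ 1·X^0·Y^2·Z^1.
  monomial 3·x^0·y^1 ↦ 3·X^0·Y^1·Z^2.
Collecting: F(X, Y, Z) = X**3 + 2*X**2*Y + 2*X**2*Z + 3*X*Y*Z - X*Z**2 + Y**3 + Y**2*Z + 3*Y*Z**2.


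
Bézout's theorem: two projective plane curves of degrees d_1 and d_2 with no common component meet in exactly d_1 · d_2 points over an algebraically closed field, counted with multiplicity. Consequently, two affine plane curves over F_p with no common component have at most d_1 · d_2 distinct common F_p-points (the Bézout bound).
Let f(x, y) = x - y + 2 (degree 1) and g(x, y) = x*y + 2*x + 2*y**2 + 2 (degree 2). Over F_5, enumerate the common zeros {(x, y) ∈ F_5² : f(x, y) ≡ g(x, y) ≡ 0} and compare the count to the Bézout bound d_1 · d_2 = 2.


Common zeros: {(0, 2), (1, 3)}; count = 2; Bézout bound = 2.

deg(f) = 1, deg(g) = 2, so Bézout bound = 2.
Scan x ∈ F_5. For each x, list the y ∈ F_5 with f(x, y) ≡ 0 and those with g(x, y) ≡ 0 (mod 5); the common zeros in that column are the intersection.
  x = 0: f ≡ 0 at y ∈ {2}; g ≡ 0 at y ∈ {2, 3}; common: {2}.
  x = 1: f ≡ 0 at y ∈ {3}; g ≡ 0 at y ∈ {3, 4}; common: {3}.
  x = 2: f ≡ 0 at y ∈ {4}; g ≡ 0 at y ∈ {1, 3}; common: ∅.
  x = 3: f ≡ 0 at y ∈ {0}; g ≡ 0 at y ∈ {3}; common: ∅.
  x = 4: f ≡ 0 at y ∈ {1}; g ≡ 0 at y ∈ {0, 3}; common: ∅.
Collecting: common zeros = {(0, 2), (1, 3)}, so the count is 2.
Comparison with the Bézout bound: 2 ≤ 2 = deg(f)·deg(g), as expected for curves with no common component (the bound is attained).


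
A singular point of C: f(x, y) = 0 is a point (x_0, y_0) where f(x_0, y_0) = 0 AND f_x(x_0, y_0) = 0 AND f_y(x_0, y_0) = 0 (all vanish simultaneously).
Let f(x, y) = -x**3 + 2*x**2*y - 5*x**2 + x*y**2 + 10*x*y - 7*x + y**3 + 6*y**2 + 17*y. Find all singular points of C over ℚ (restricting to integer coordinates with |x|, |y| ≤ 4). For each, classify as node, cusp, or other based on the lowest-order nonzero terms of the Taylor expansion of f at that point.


Singular points: {(-2, -1)}; classification: node.

Compute partial derivatives:
  f_x = -3*x**2 + 4*x*y - 10*x + y**2 + 10*y - 7.
  f_y = 2*x**2 + 2*x*y + 10*x + 3*y**2 + 12*y + 17.
Scan x_0 ∈ {−4, ..., 4}. For each x_0, f_y(x_0, y) is a polynomial in y; find its integer roots y ∈ {−4, ..., 4}, then test f_x and f at those candidates.
  x = -4: f_y(-4, y) = 3*y**2 + 4*y + 9; no integer root y with |y| ≤ 4.
  x = -3: f_y(-3, y) = 3*y**2 + 6*y + 5; no integer root y with |y| ≤ 4.
  x = -2: f_y(-2, y) = 3*y**2 + 8*y + 5; vanishes at y ∈ {-1}. (-2, -1): f_x = 0, f = 0 — SINGULAR.
  x = -1: f_y(-1, y) = 3*y**2 + 10*y + 9; no integer root y with |y| ≤ 4.
  x = 0: f_y(0, y) = 3*y**2 + 12*y + 17; no integer root y with |y| ≤ 4.
  x = 1: f_y(1, y) = 3*y**2 + 14*y + 29; no integer root y with |y| ≤ 4.
  x = 2: f_y(2, y) = 3*y**2 + 16*y + 45; no integer root y with |y| ≤ 4.
  x = 3: f_y(3, y) = 3*y**2 + 18*y + 65; no integer root y with |y| ≤ 4.
  x = 4: f_y(4, y) = 3*y**2 + 20*y + 89; no integer root y with |y| ≤ 4.
Only singular point on the grid: (-2, -1).
Classify: substitute x = -2 + u, y = -1 + v and expand: f = -u**3 + 2*u**2*v - u**2 + u*v**2 + v**3 + v**2.
No constant or linear terms (consistent with a singular point). Quadratic part: -u**2 + v**2. Cubic part: -u**3 + 2*u**2*v + u*v**2 + v**3.
The quadratic part v**2 - u**2 = (v − u)(v + u) splits into two distinct linear factors, so there are two distinct tangent lines y − -1 = ±(x − -2) — this is a node (ordinary double point).
Classification: node.


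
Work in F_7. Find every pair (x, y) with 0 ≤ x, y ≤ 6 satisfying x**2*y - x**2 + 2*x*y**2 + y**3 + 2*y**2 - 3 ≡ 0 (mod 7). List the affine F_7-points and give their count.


Affine F_7-points: {(0, 1), (0, 3), (2, 0), (3, 6), (5, 0), (5, 3), (5, 6), (6, 5)}; count = 8.

For each of the 49 pairs (x, y) ∈ F_7², evaluate f(x, y) mod 7. Record the zeros.
  x = 0: [0↦4, 1↦0, 2↦6, 3↦0, 4↦2, 5↦4, 6↦5]  zeros at y ∈ {1, 3}
  x = 1: [0↦3, 1↦2, 2↦1, 3↦6, 4↦2, 5↦2, 6↦5]  zeros at y ∈ ∅
  x = 2: [0↦0, 1↦4, 2↦5, 3↦2, 4↦1, 5↦1, 6↦1]  zeros at y ∈ {0}
  x = 3: [0↦2, 1↦6, 2↦4, 3↦2, 4↦6, 5↦1, 6↦0]  zeros at y ∈ {6}
  x = 4: [0↦2, 1↦1, 2↦5, 3↦6, 4↦3, 5↦2, 6↦2]  zeros at y ∈ ∅
  x = 5: [0↦0, 1↦3, 2↦1, 3↦0, 4↦6, 5↦4, 6↦0]  zeros at y ∈ {0, 3, 6}
  x = 6: [0↦3, 1↦5, 2↦6, 3↦5, 4↦1, 5↦0, 6↦1]  zeros at y ∈ {5}
Collecting zeros: affine points = {(0, 1), (0, 3), (2, 0), (3, 6), (5, 0), (5, 3), (5, 6), (6, 5)}.
Total count |C(F_7)_aff| = 8.


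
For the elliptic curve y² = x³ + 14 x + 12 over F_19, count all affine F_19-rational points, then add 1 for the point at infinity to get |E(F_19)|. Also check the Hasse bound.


Affine points = {(3, 9), (3, 10), (5, 6), (5, 13), (7, 4), (7, 15), (8, 3), (8, 16), (13, 4), (13, 15), (14, 8), (14, 11), (15, 5), (15, 14), (16, 0), (18, 4), (18, 15)}; affine count = 17; |E(F_19)| = 18.

Discriminant check: Δ ∝ 4a³ + 27b² = 4·14³ + 27·12² = 4·2744 + 27·144 ≡ 6 (mod 19). Nonzero ⇒ E is nonsingular.
For each x ∈ F_19, compute rhs = x³ + 14·x + 12 mod 19, then count y ∈ F_19 with y² ≡ rhs.
  x = 0: rhs = 12, matching y values: none (0 points).
  x = 1: rhs = 8, matching y values: none (0 points).
  x = 2: rhs = 10, matching y values: none (0 points).
  x = 3: rhs = 5, matching y values: 9, 10 (2 points).
  x = 4: rhs = 18, matching y values: none (0 points).
  x = 5: rhs = 17, matching y values: 6, 13 (2 points).
  x = 6: rhs = 8, matching y values: none (0 points).
  x = 7: rhs = 16, matching y values: 4, 15 (2 points).
  x = 8: rhs = 9, matching y values: 3, 16 (2 points).
  x = 9: rhs = 12, matching y values: none (0 points).
  x = 10: rhs = 12, matching y values: none (0 points).
  x = 11: rhs = 15, matching y values: none (0 points).
  x = 12: rhs = 8, matching y values: none (0 points).
  x = 13: rhs = 16, matching y values: 4, 15 (2 points).
  x = 14: rhs = 7, matching y values: 8, 11 (2 points).
  x = 15: rhs = 6, matching y values: 5, 14 (2 points).
  x = 16: rhs = 0, matching y values: 0 (1 points).
  x = 17: rhs = 14, matching y values: none (0 points).
  x = 18: rhs = 16, matching y values: 4, 15 (2 points).
Total affine count: 17.
Full point count |E(F_19)| = 17 + 1 = 18.
Hasse bound: |18 − (19+1)| = |-2| = 2 ≤ 2√19 ≈ 8.7178 ✓.


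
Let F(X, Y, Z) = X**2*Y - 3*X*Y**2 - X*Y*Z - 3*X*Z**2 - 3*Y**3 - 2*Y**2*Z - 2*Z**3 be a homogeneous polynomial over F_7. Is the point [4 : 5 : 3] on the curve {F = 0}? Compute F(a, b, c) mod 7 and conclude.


F(4,5,3) ≡ 6 (mod 7); P is NOT on the curve.

Evaluate F(4, 5, 3) term-by-term (mod 7).
  X**2*Y ↦ 1·16·5·1 = 80
  -3*X*Y**2 ↦ -3·4·25·1 = -300
  -X*Y*Z ↦ -1·4·5·3 = -60
  -3*X*Z**2 ↦ -3·4·1·9 = -108
  -3*Y**3 ↦ -3·1·125·1 = -375
  -2*Y**2*Z ↦ -2·1·25·3 = -150
  -2*Z**3 ↦ -2·1·1·27 = -54
Sum: F(4, 5, 3) = (80) + (-300) + (-60) + (-108) + (-375) + (-150) + (-54) = -967.
Reducing mod 7: -967 ≡ 6 (mod 7).
Since F(a, b, c) ≡ 6 ≠ 0 (mod 7), P does NOT lie on the curve.


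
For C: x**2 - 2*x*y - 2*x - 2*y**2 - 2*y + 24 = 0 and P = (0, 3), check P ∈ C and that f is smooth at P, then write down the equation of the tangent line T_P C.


Tangent line at P: -8*x - 14*y + 42 = 0.

Step 1: f(0, 3) = 0, so P lies on C.
Step 2: partial derivatives
  f_x(x, y) = 2*x - 2*y - 2, f_y(x, y) = -2*x - 4*y - 2.
  f_x(P) = -8, f_y(P) = -14 (gradient nonzero, so P is smooth).
Step 3: tangent line at P: -8·(x − 0) + -14·(y − 3) = 0.
Expanding: -8*x - 14*y + 42 = 0.


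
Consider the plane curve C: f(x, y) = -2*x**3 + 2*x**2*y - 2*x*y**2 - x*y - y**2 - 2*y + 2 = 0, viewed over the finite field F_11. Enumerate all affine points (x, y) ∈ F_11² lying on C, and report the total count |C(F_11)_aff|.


Affine F_11-points: {(0, 4), (0, 5), (1, 0), (1, 7), (2, 7), (3, 8), (4, 2), (4, 7), (5, 5), (8, 8)}; count = 10.

For each of the 121 pairs (x, y) ∈ F_11², evaluate f(x, y) mod 11. Record the zeros.
  x = 0: [0↦2, 1↦10, 2↦5, 3↦9, 4↦0, 5↦0, 6↦9, 7↦5, 8↦10, 9↦2, 10↦3]  zeros at y ∈ {4, 5}
  x = 1: [0↦0, 1↦7, 2↦8, 3↦3, 4↦3, 5↦8, 6↦7, 7↦0, 8↦9, 9↦1, 10↦9]  zeros at y ∈ {0, 7}
  x = 2: [0↦8, 1↦7, 2↦7, 3↦8, 4↦10, 5↦2, 6↦6, 7↦0, 8↦6, 9↦2, 10↦10]  zeros at y ∈ {7}
  x = 3: [0↦3, 1↦9, 2↦1, 3↦1, 4↦9, 5↦3, 6↦5, 7↦4, 8↦0, 9↦4, 10↦5]  zeros at y ∈ {8}
  x = 4: [0↦6, 1↦1, 2↦0, 3↦3, 4↦10, 5↦10, 6↦3, 7↦0, 8↦1, 9↦6, 10↦4]  zeros at y ∈ {2, 7}
  x = 5: [0↦5, 1↦4, 2↦3, 3↦2, 4↦1, 5↦0, 6↦10, 7↦9, 8↦8, 9↦7, 10↦6]  zeros at y ∈ {5}
  x = 6: [0↦10, 1↦6, 2↦9, 3↦8, 4↦3, 5↦5, 6↦3, 7↦8, 8↦9, 9↦6, 10↦10]  zeros at y ∈ ∅
  x = 7: [0↦9, 1↦6, 2↦6, 3↦9, 4↦4, 5↦2, 6↦3, 7↦7, 8↦3, 9↦2, 10↦4]  zeros at y ∈ ∅
  x = 8: [0↦1, 1↦3, 2↦4, 3↦4, 4↦3, 5↦1, 6↦9, 7↦5, 8↦0, 9↦5, 10↦9]  zeros at y ∈ {8}
  x = 9: [0↦7, 1↦7, 2↦2, 3↦3, 4↦10, 5↦1, 6↦9, 7↦1, 8↦10, 9↦3, 10↦2]  zeros at y ∈ ∅
  x = 10: [0↦4, 1↦6, 2↦10, 3↦5, 4↦2, 5↦1, 6↦2, 7↦5, 8↦10, 9↦6, 10↦4]  zeros at y ∈ ∅
Collecting zeros: affine points = {(0, 4), (0, 5), (1, 0), (1, 7), (2, 7), (3, 8), (4, 2), (4, 7), (5, 5), (8, 8)}.
Total count |C(F_11)_aff| = 10.


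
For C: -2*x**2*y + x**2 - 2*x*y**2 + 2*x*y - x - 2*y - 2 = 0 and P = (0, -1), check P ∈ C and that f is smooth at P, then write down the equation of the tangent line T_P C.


Tangent line at P: -5*x - 2*y - 2 = 0.

Step 1: f(0, -1) = 0, so P lies on C.
Step 2: partial derivatives
  f_x(x, y) = -4*x*y + 2*x - 2*y**2 + 2*y - 1, f_y(x, y) = -2*x**2 - 4*x*y + 2*x - 2.
  f_x(P) = -5, f_y(P) = -2 (gradient nonzero, so P is smooth).
Step 3: tangent line at P: -5·(x − 0) + -2·(y − -1) = 0.
Expanding: -5*x - 2*y - 2 = 0.


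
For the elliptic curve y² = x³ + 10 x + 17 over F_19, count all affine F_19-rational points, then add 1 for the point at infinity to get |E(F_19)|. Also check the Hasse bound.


Affine points = {(0, 6), (0, 13), (1, 3), (1, 16), (2, 8), (2, 11), (3, 6), (3, 13), (4, 8), (4, 11), (8, 1), (8, 18), (9, 0), (13, 8), (13, 11), (16, 6), (16, 13), (18, 5), (18, 14)}; affine count = 19; |E(F_19)| = 20.

Discriminant check: Δ ∝ 4a³ + 27b² = 4·10³ + 27·17² = 4·1000 + 27·289 ≡ 4 (mod 19). Nonzero ⇒ E is nonsingular.
For each x ∈ F_19, compute rhs = x³ + 10·x + 17 mod 19, then count y ∈ F_19 with y² ≡ rhs.
  x = 0: rhs = 17, matching y values: 6, 13 (2 points).
  x = 1: rhs = 9, matching y values: 3, 16 (2 points).
  x = 2: rhs = 7, matching y values: 8, 11 (2 points).
  x = 3: rhs = 17, matching y values: 6, 13 (2 points).
  x = 4: rhs = 7, matching y values: 8, 11 (2 points).
  x = 5: rhs = 2, matching y values: none (0 points).
  x = 6: rhs = 8, matching y values: none (0 points).
  x = 7: rhs = 12, matching y values: none (0 points).
  x = 8: rhs = 1, matching y values: 1, 18 (2 points).
  x = 9: rhs = 0, matching y values: 0 (1 points).
  x = 10: rhs = 15, matching y values: none (0 points).
  x = 11: rhs = 14, matching y values: none (0 points).
  x = 12: rhs = 3, matching y values: none (0 points).
  x = 13: rhs = 7, matching y values: 8, 11 (2 points).
  x = 14: rhs = 13, matching y values: none (0 points).
  x = 15: rhs = 8, matching y values: none (0 points).
  x = 16: rhs = 17, matching y values: 6, 13 (2 points).
  x = 17: rhs = 8, matching y values: none (0 points).
  x = 18: rhs = 6, matching y values: 5, 14 (2 points).
Total affine count: 19.
Full point count |E(F_19)| = 19 + 1 = 20.
Hasse bound: |20 − (19+1)| = |0| = 0 ≤ 2√19 ≈ 8.7178 ✓.


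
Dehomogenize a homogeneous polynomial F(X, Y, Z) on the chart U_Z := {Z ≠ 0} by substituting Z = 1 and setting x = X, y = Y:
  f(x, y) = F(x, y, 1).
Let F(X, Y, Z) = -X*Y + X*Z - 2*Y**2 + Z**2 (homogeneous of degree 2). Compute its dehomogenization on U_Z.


f(x, y) = -x*y + x - 2*y**2 + 1

On U_Z we set Z = 1. Each monomial c·X^i·Y^j·Z^k in F becomes c·x^i·y^j·1^k = c·x^i·y^j.
Substituting Z = 1: F(X, Y, 1) = -x*y + x - 2*y**2 + 1.
Note: deg(f) ≤ deg(F) = 2; strict inequality happens when F is divisible by Z (lost terms).


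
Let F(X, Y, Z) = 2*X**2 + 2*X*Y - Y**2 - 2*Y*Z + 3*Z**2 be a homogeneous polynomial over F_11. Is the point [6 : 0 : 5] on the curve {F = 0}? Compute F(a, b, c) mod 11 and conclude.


F(6,0,5) ≡ 4 (mod 11); P is NOT on the curve.

Evaluate F(6, 0, 5) term-by-term (mod 11).
  2*X**2 ↦ 2·36·1·1 = 72
  2*X*Y ↦ 2·6·0·1 = 0
  -Y**2 ↦ -1·1·0·1 = 0
  -2*Y*Z ↦ -2·1·0·5 = 0
  3*Z**2 ↦ 3·1·1·25 = 75
Sum: F(6, 0, 5) = (72) + (0) + (0) + (0) + (75) = 147.
Reducing mod 11: 147 ≡ 4 (mod 11).
Since F(a, b, c) ≡ 4 ≠ 0 (mod 11), P does NOT lie on the curve.


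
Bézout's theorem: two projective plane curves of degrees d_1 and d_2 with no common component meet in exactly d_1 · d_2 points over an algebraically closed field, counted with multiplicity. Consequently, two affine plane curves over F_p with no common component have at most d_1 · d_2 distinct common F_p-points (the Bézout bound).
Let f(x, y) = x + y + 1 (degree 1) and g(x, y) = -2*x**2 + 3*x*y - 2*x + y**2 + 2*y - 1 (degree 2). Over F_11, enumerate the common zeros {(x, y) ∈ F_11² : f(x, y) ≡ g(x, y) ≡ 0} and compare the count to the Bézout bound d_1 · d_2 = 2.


Common zeros: {(1, 9), (6, 4)}; count = 2; Bézout bound = 2.

deg(f) = 1, deg(g) = 2, so Bézout bound = 2.
Scan x ∈ F_11. For each x, list the y ∈ F_11 with f(x, y) ≡ 0 and those with g(x, y) ≡ 0 (mod 11); the common zeros in that column are the intersection.
  x = 0: f ≡ 0 at y ∈ {10}; g ≡ 0 at y ∈ ∅; common: ∅.
  x = 1: f ≡ 0 at y ∈ {9}; g ≡ 0 at y ∈ {8, 9}; common: {9}.
  x = 2: f ≡ 0 at y ∈ {8}; g ≡ 0 at y ∈ ∅; common: ∅.
  x = 3: f ≡ 0 at y ∈ {7}; g ≡ 0 at y ∈ {5, 6}; common: ∅.
  x = 4: f ≡ 0 at y ∈ {6}; g ≡ 0 at y ∈ ∅; common: ∅.
  x = 5: f ≡ 0 at y ∈ {5}; g ≡ 0 at y ∈ {6, 10}; common: ∅.
  x = 6: f ≡ 0 at y ∈ {4}; g ≡ 0 at y ∈ {4, 9}; common: {4}.
  x = 7: f ≡ 0 at y ∈ {3}; g ≡ 0 at y ∈ ∅; common: ∅.
  x = 8: f ≡ 0 at y ∈ {2}; g ≡ 0 at y ∈ ∅; common: ∅.
  x = 9: f ≡ 0 at y ∈ {1}; g ≡ 0 at y ∈ {5, 10}; common: ∅.
  x = 10: f ≡ 0 at y ∈ {0}; g ≡ 0 at y ∈ {4, 8}; common: ∅.
Collecting: common zeros = {(1, 9), (6, 4)}, so the count is 2.
Comparison with the Bézout bound: 2 ≤ 2 = deg(f)·deg(g), as expected for curves with no common component (the bound is attained).


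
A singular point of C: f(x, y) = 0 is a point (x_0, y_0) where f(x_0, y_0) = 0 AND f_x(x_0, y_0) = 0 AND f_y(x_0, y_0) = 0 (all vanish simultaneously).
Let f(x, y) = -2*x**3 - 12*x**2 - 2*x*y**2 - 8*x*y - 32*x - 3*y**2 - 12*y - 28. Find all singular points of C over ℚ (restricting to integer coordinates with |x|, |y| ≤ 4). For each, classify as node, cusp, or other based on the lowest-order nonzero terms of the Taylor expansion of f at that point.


Singular points: {(-2, -2)}; classification: cusp.

Compute partial derivatives:
  f_x = -6*x**2 - 24*x - 2*y**2 - 8*y - 32.
  f_y = -4*x*y - 8*x - 6*y - 12.
Scan x_0 ∈ {−4, ..., 4}. For each x_0, f_y(x_0, y) is a polynomial in y; find its integer roots y ∈ {−4, ..., 4}, then test f_x and f at those candidates.
  x = -4: f_y(-4, y) = 10*y + 20; vanishes at y ∈ {-2}. (-4, -2): f_x = -24 ≠ 0.
  x = -3: f_y(-3, y) = 6*y + 12; vanishes at y ∈ {-2}. (-3, -2): f_x = -6 ≠ 0.
  x = -2: f_y(-2, y) = 2*y + 4; vanishes at y ∈ {-2}. (-2, -2): f_x = 0, f = 0 — SINGULAR.
  x = -1: f_y(-1, y) = -2*y - 4; vanishes at y ∈ {-2}. (-1, -2): f_x = -6 ≠ 0.
  x = 0: f_y(0, y) = -6*y - 12; vanishes at y ∈ {-2}. (0, -2): f_x = -24 ≠ 0.
  x = 1: f_y(1, y) = -10*y - 20; vanishes at y ∈ {-2}. (1, -2): f_x = -54 ≠ 0.
  x = 2: f_y(2, y) = -14*y - 28; vanishes at y ∈ {-2}. (2, -2): f_x = -96 ≠ 0.
  x = 3: f_y(3, y) = -18*y - 36; vanishes at y ∈ {-2}. (3, -2): f_x = -150 ≠ 0.
  x = 4: f_y(4, y) = -22*y - 44; vanishes at y ∈ {-2}. (4, -2): f_x = -216 ≠ 0.
Only singular point on the grid: (-2, -2).
Classify: substitute x = -2 + u, y = -2 + v and expand: f = -2*u**3 - 2*u*v**2 + v**2.
No constant or linear terms (consistent with a singular point). Quadratic part: v**2. Cubic part: -2*u**3 - 2*u*v**2.
The quadratic part v**2 is a perfect square, so there is a single (double) tangent line v = 0, i.e. y = -2. Restricting the cubic part to that line (v = 0) leaves -2*u**3 ≠ 0, so f is not divisible by v and the branch is v² ≈ 2*u**3 to lowest order — this is a cusp.
Classification: cusp.


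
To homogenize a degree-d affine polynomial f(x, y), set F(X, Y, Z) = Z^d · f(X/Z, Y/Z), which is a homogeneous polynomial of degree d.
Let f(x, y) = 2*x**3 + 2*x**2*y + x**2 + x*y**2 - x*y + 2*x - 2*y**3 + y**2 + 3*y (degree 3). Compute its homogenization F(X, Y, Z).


F(X, Y, Z) = 2*X**3 + 2*X**2*Y + X**2*Z + X*Y**2 - X*Y*Z + 2*X*Z**2 - 2*Y**3 + Y**2*Z + 3*Y*Z**2

deg(f) = 3.
Substitute x = X/Z, y = Y/Z into f, then multiply by Z^3.
  monomial 2·x^3·y^0 ↦ 2·X^3·Y^0·Z^0.
  monomial 2·x^2·y^1 ↦ 2·X^2·Y^1·Z^0.
  monomial 1·x^2·y^0 ↦ 1·X^2·Y^0·Z^1.
  monomial 1·x^1·y^2 ↦ 1·X^1·Y^2·Z^0.
  monomial -1·x^1·y^1 ↦ -1·X^1·Y^1·Z^1.
  monomial 2·x^1·y^0 ↦ 2·X^1·Y^0·Z^2.
  monomial -2·x^0·y^3 ↦ -2·X^0·Y^3·Z^0.
  monomial 1·x^0·y^2 ↦ 1·X^0·Y^2·Z^1.
  monomial 3·x^0·y^1 ↦ 3·X^0·Y^1·Z^2.
Collecting: F(X, Y, Z) = 2*X**3 + 2*X**2*Y + X**2*Z + X*Y**2 - X*Y*Z + 2*X*Z**2 - 2*Y**3 + Y**2*Z + 3*Y*Z**2.


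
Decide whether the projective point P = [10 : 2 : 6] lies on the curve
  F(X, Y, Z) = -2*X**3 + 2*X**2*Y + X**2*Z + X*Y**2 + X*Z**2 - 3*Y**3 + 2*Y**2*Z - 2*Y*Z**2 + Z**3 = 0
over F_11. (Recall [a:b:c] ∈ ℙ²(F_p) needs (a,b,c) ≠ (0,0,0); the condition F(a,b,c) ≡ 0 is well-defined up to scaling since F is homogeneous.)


F(10,2,6) ≡ 2 (mod 11); P is NOT on the curve.

Evaluate F(10, 2, 6) term-by-term (mod 11).
  -2*X**3 ↦ -2·1000·1·1 = -2000
  2*X**2*Y ↦ 2·100·2·1 = 400
  X**2*Z ↦ 1·100·1·6 = 600
  X*Y**2 ↦ 1·10·4·1 = 40
  X*Z**2 ↦ 1·10·1·36 = 360
  -3*Y**3 ↦ -3·1·8·1 = -24
  2*Y**2*Z ↦ 2·1·4·6 = 48
  -2*Y*Z**2 ↦ -2·1·2·36 = -144
  Z**3 ↦ 1·1·1·216 = 216
Sum: F(10, 2, 6) = (-2000) + (400) + (600) + (40) + (360) + (-24) + (48) + (-144) + (216) = -504.
Reducing mod 11: -504 ≡ 2 (mod 11).
Since F(a, b, c) ≡ 2 ≠ 0 (mod 11), P does NOT lie on the curve.


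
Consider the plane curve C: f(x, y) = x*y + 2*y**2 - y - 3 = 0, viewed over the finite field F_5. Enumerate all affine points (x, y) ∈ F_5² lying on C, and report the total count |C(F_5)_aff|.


Affine F_5-points: {(0, 4), (1, 2), (1, 3), (2, 1)}; count = 4.

For each of the 25 pairs (x, y) ∈ F_5², evaluate f(x, y) mod 5. Record the zeros.
  x = 0: [0↦2, 1↦3, 2↦3, 3↦2, 4↦0]  zeros at y ∈ {4}
  x = 1: [0↦2, 1↦4, 2↦0, 3↦0, 4↦4]  zeros at y ∈ {2, 3}
  x = 2: [0↦2, 1↦0, 2↦2, 3↦3, 4↦3]  zeros at y ∈ {1}
  x = 3: [0↦2, 1↦1, 2↦4, 3↦1, 4↦2]  zeros at y ∈ ∅
  x = 4: [0↦2, 1↦2, 2↦1, 3↦4, 4↦1]  zeros at y ∈ ∅
Collecting zeros: affine points = {(0, 4), (1, 2), (1, 3), (2, 1)}.
Total count |C(F_5)_aff| = 4.


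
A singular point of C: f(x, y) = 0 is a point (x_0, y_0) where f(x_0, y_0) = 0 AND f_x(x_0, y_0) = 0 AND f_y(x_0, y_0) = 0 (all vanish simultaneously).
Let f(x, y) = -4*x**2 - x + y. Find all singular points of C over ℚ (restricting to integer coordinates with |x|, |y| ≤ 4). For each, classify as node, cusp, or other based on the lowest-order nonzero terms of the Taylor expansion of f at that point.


No singular points in the scanned grid; C is smooth there.

Compute partial derivatives:
  f_x = -8*x - 1.
  f_y = 1.
f_y = 1 is a nonzero constant, so f_y never vanishes: no point (x, y) can satisfy f = f_x = f_y = 0. In particular no (x, y) ∈ {−4, ..., 4}² is singular; the curve is smooth.


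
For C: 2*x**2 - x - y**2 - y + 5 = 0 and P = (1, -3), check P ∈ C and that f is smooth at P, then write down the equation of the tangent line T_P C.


Tangent line at P: 3*x + 5*y + 12 = 0.

Step 1: f(1, -3) = 0, so P lies on C.
Step 2: partial derivatives
  f_x(x, y) = 4*x - 1, f_y(x, y) = -2*y - 1.
  f_x(P) = 3, f_y(P) = 5 (gradient nonzero, so P is smooth).
Step 3: tangent line at P: 3·(x − 1) + 5·(y − -3) = 0.
Expanding: 3*x + 5*y + 12 = 0.


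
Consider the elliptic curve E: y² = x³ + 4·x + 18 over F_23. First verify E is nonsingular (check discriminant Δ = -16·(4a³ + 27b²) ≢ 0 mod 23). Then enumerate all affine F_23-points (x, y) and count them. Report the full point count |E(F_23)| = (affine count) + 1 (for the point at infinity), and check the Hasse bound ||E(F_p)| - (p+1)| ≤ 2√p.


Affine points = {(0, 8), (0, 15), (1, 0), (4, 11), (4, 12), (5, 5), (5, 18), (9, 1), (9, 22), (10, 0), (11, 6), (11, 17), (12, 0), (13, 6), (13, 17), (14, 9), (14, 14), (15, 7), (15, 16), (17, 10), (17, 13), (20, 5), (20, 18), (21, 5), (21, 18), (22, 6), (22, 17)}; affine count = 27; |E(F_23)| = 28.

Discriminant check: Δ ∝ 4a³ + 27b² = 4·4³ + 27·18² = 4·64 + 27·324 ≡ 11 (mod 23). Nonzero ⇒ E is nonsingular.
For each x ∈ F_23, compute rhs = x³ + 4·x + 18 mod 23, then count y ∈ F_23 with y² ≡ rhs.
  x = 0: rhs = 18, matching y values: 8, 15 (2 points).
  x = 1: rhs = 0, matching y values: 0 (1 points).
  x = 2: rhs = 11, matching y values: none (0 points).
  x = 3: rhs = 11, matching y values: none (0 points).
  x = 4: rhs = 6, matching y values: 11, 12 (2 points).
  x = 5: rhs = 2, matching y values: 5, 18 (2 points).
  x = 6: rhs = 5, matching y values: none (0 points).
  x = 7: rhs = 21, matching y values: none (0 points).
  x = 8: rhs = 10, matching y values: none (0 points).
  x = 9: rhs = 1, matching y values: 1, 22 (2 points).
  x = 10: rhs = 0, matching y values: 0 (1 points).
  x = 11: rhs = 13, matching y values: 6, 17 (2 points).
  x = 12: rhs = 0, matching y values: 0 (1 points).
  x = 13: rhs = 13, matching y values: 6, 17 (2 points).
  x = 14: rhs = 12, matching y values: 9, 14 (2 points).
  x = 15: rhs = 3, matching y values: 7, 16 (2 points).
  x = 16: rhs = 15, matching y values: none (0 points).
  x = 17: rhs = 8, matching y values: 10, 13 (2 points).
  x = 18: rhs = 11, matching y values: none (0 points).
  x = 19: rhs = 7, matching y values: none (0 points).
  x = 20: rhs = 2, matching y values: 5, 18 (2 points).
  x = 21: rhs = 2, matching y values: 5, 18 (2 points).
  x = 22: rhs = 13, matching y values: 6, 17 (2 points).
Total affine count: 27.
Full point count |E(F_23)| = 27 + 1 = 28.
Hasse bound: |28 − (23+1)| = |4| = 4 ≤ 2√23 ≈ 9.5917 ✓.


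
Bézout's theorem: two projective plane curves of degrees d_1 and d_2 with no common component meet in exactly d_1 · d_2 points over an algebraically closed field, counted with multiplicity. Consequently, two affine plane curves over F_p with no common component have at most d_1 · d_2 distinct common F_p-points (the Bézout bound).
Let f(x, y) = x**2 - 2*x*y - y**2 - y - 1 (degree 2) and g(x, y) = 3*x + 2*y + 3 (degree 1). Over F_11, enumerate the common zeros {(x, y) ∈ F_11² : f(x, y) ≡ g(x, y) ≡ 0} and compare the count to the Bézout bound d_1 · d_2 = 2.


Common zeros: {(1, 8), (10, 0)}; count = 2; Bézout bound = 2.

deg(f) = 2, deg(g) = 1, so Bézout bound = 2.
Scan x ∈ F_11. For each x, list the y ∈ F_11 with f(x, y) ≡ 0 and those with g(x, y) ≡ 0 (mod 11); the common zeros in that column are the intersection.
  x = 0: f ≡ 0 at y ∈ ∅; g ≡ 0 at y ∈ {4}; common: ∅.
  x = 1: f ≡ 0 at y ∈ {0, 8}; g ≡ 0 at y ∈ {8}; common: {8}.
  x = 2: f ≡ 0 at y ∈ {2, 4}; g ≡ 0 at y ∈ {1}; common: ∅.
  x = 3: f ≡ 0 at y ∈ {1, 3}; g ≡ 0 at y ∈ {5}; common: ∅.
  x = 4: f ≡ 0 at y ∈ {5, 8}; g ≡ 0 at y ∈ {9}; common: ∅.
  x = 5: f ≡ 0 at y ∈ ∅; g ≡ 0 at y ∈ {2}; common: ∅.
  x = 6: f ≡ 0 at y ∈ {4, 5}; g ≡ 0 at y ∈ {6}; common: ∅.
  x = 7: f ≡ 0 at y ∈ ∅; g ≡ 0 at y ∈ {10}; common: ∅.
  x = 8: f ≡ 0 at y ∈ ∅; g ≡ 0 at y ∈ {3}; common: ∅.
  x = 9: f ≡ 0 at y ∈ ∅; g ≡ 0 at y ∈ {7}; common: ∅.
  x = 10: f ≡ 0 at y ∈ {0, 1}; g ≡ 0 at y ∈ {0}; common: {0}.
Collecting: common zeros = {(1, 8), (10, 0)}, so the count is 2.
Comparison with the Bézout bound: 2 ≤ 2 = deg(f)·deg(g), as expected for curves with no common component (the bound is attained).


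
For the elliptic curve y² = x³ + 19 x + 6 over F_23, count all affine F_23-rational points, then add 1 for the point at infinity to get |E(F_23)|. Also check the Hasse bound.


Affine points = {(0, 11), (0, 12), (1, 7), (1, 16), (2, 11), (2, 12), (4, 10), (4, 13), (8, 7), (8, 16), (9, 3), (9, 20), (10, 0), (13, 9), (13, 14), (14, 7), (14, 16), (15, 3), (15, 20), (16, 6), (16, 17), (18, 4), (18, 19), (19, 2), (19, 21), (21, 11), (21, 12), (22, 3), (22, 20)}; affine count = 29; |E(F_23)| = 30.

Discriminant check: Δ ∝ 4a³ + 27b² = 4·19³ + 27·6² = 4·6859 + 27·36 ≡ 3 (mod 23). Nonzero ⇒ E is nonsingular.
For each x ∈ F_23, compute rhs = x³ + 19·x + 6 mod 23, then count y ∈ F_23 with y² ≡ rhs.
  x = 0: rhs = 6, matching y values: 11, 12 (2 points).
  x = 1: rhs = 3, matching y values: 7, 16 (2 points).
  x = 2: rhs = 6, matching y values: 11, 12 (2 points).
  x = 3: rhs = 21, matching y values: none (0 points).
  x = 4: rhs = 8, matching y values: 10, 13 (2 points).
  x = 5: rhs = 19, matching y values: none (0 points).
  x = 6: rhs = 14, matching y values: none (0 points).
  x = 7: rhs = 22, matching y values: none (0 points).
  x = 8: rhs = 3, matching y values: 7, 16 (2 points).
  x = 9: rhs = 9, matching y values: 3, 20 (2 points).
  x = 10: rhs = 0, matching y values: 0 (1 points).
  x = 11: rhs = 5, matching y values: none (0 points).
  x = 12: rhs = 7, matching y values: none (0 points).
  x = 13: rhs = 12, matching y values: 9, 14 (2 points).
  x = 14: rhs = 3, matching y values: 7, 16 (2 points).
  x = 15: rhs = 9, matching y values: 3, 20 (2 points).
  x = 16: rhs = 13, matching y values: 6, 17 (2 points).
  x = 17: rhs = 21, matching y values: none (0 points).
  x = 18: rhs = 16, matching y values: 4, 19 (2 points).
  x = 19: rhs = 4, matching y values: 2, 21 (2 points).
  x = 20: rhs = 14, matching y values: none (0 points).
  x = 21: rhs = 6, matching y values: 11, 12 (2 points).
  x = 22: rhs = 9, matching y values: 3, 20 (2 points).
Total affine count: 29.
Full point count |E(F_23)| = 29 + 1 = 30.
Hasse bound: |30 − (23+1)| = |6| = 6 ≤ 2√23 ≈ 9.5917 ✓.
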